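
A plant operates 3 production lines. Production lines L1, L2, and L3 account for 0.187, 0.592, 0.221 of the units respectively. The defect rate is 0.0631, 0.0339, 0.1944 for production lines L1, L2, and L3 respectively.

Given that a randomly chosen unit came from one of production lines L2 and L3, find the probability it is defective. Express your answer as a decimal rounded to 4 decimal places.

Let S = {L2, L3}.
P(S) = 0.592 + 0.221 = 0.813.
P(D ∩ S) = 0.0339·0.592 + 0.1944·0.221 = 0.0200688 + 0.0429624 = 0.0630312.
P(D | S) = 0.0630312 / 0.813 = 0.077529…

P(D|S) ≈ 0.0775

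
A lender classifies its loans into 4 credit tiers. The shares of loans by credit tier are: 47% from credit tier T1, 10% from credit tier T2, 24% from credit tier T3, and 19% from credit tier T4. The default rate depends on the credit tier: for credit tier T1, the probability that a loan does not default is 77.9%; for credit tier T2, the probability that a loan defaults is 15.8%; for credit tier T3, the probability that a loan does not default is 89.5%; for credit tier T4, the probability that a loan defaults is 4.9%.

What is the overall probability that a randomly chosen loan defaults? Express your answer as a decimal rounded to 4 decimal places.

P(D) ≈ 0.1542

P(D|T1) = 1 − 0.779 = 0.221.
P(D|T3) = 1 − 0.895 = 0.105.
P(D) = P(D|T1)·P(T1) + P(D|T2)·P(T2) + P(D|T3)·P(T3) + P(D|T4)·P(T4)
      = 0.221·0.47 + 0.158·0.1 + 0.105·0.24 + 0.049·0.19
      = 0.10387 + 0.0158 + 0.0252 + 0.00931 = 0.15418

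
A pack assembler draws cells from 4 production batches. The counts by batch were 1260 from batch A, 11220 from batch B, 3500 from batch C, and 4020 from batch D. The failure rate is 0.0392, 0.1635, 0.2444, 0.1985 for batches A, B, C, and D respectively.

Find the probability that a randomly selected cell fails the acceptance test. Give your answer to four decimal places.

0.1769

Total: 1260 + 11220 + 3500 + 4020 = 20000.
P(A) = 1260/20000 = 0.063. P(B) = 11220/20000 = 0.561. P(C) = 3500/20000 = 0.175. P(D) = 4020/20000 = 0.201.
P(F) = P(F|A)·P(A) + P(F|B)·P(B) + P(F|C)·P(C) + P(F|D)·P(D)
      = 0.0392·0.063 + 0.1635·0.561 + 0.2444·0.175 + 0.1985·0.201
      = 0.0024696 + 0.0917235 + 0.04277 + 0.0398985 = 0.1768616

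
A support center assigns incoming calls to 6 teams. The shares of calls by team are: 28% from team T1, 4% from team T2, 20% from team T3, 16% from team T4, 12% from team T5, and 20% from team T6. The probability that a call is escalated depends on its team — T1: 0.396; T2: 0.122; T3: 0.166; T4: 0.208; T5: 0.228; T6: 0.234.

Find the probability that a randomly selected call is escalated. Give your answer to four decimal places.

P(E) = P(E|T1)·P(T1) + P(E|T2)·P(T2) + P(E|T3)·P(T3) + P(E|T4)·P(T4) + P(E|T5)·P(T5) + P(E|T6)·P(T6)
      = 0.396·0.28 + 0.122·0.04 + 0.166·0.2 + 0.208·0.16 + 0.228·0.12 + 0.234·0.2
      = 0.11088 + 0.00488 + 0.0332 + 0.03328 + 0.02736 + 0.0468 = 0.2564

0.2564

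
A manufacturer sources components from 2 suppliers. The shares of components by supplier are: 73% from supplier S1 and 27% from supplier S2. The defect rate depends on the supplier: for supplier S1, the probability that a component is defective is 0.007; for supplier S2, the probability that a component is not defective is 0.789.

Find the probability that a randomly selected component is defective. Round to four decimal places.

0.0621

P(D|S2) = 1 − 0.789 = 0.211.
P(D) = P(D|S1)·P(S1) + P(D|S2)·P(S2)
      = 0.007·0.73 + 0.211·0.27
      = 0.00511 + 0.05697 = 0.06208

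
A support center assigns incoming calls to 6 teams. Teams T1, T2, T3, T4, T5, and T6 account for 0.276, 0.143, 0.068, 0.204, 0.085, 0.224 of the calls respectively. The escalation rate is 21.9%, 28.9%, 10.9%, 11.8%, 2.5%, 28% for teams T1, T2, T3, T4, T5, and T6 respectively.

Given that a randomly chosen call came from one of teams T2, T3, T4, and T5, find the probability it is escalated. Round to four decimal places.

Let S = {T2, T3, T4, T5}.
P(S) = 0.143 + 0.068 + 0.204 + 0.085 = 0.5.
P(E ∩ S) = 0.289·0.143 + 0.109·0.068 + 0.118·0.204 + 0.025·0.085 = 0.041327 + 0.007412 + 0.024072 + 0.002125 = 0.074936.
P(E | S) = 0.074936 / 0.5 = 0.149872…

P(E|S) ≈ 0.1499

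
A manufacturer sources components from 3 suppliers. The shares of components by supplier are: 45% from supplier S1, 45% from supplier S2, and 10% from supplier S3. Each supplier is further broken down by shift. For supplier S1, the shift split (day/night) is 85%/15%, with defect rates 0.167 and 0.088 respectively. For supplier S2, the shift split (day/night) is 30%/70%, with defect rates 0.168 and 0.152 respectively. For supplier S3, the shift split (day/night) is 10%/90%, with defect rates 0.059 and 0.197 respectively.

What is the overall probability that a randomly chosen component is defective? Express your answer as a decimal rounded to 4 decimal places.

P(D|S1) = 0.85·0.167 + 0.15·0.088 = 0.14195 + 0.0132 = 0.15515
P(D|S2) = 0.3·0.168 + 0.7·0.152 = 0.0504 + 0.1064 = 0.1568
P(D|S3) = 0.1·0.059 + 0.9·0.197 = 0.0059 + 0.1773 = 0.1832
Then overall,
P(D) = 0.45·0.15515 + 0.45·0.1568 + 0.1·0.1832
      = 0.0698175 + 0.07056 + 0.01832 = 0.1586975

P(D) ≈ 0.1587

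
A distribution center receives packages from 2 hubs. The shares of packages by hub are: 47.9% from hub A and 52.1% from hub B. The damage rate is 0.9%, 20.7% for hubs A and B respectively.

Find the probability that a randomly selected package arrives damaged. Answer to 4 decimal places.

P(D) = P(D|A)·P(A) + P(D|B)·P(B)
      = 0.009·0.479 + 0.207·0.521
      = 0.004311 + 0.107847 = 0.112158

P(D) ≈ 0.1122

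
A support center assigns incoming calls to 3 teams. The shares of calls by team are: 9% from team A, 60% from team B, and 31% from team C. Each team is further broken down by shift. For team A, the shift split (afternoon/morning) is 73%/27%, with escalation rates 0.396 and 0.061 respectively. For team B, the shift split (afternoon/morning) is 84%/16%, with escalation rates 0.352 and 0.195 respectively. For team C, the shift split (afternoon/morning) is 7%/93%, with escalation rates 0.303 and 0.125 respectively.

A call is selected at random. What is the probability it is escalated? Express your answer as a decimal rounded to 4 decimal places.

P(E) ≈ 0.2662

P(E|A) = 0.73·0.396 + 0.27·0.061 = 0.28908 + 0.01647 = 0.30555
P(E|B) = 0.84·0.352 + 0.16·0.195 = 0.29568 + 0.0312 = 0.32688
P(E|C) = 0.07·0.303 + 0.93·0.125 = 0.02121 + 0.11625 = 0.13746
Then overall,
P(E) = 0.09·0.30555 + 0.6·0.32688 + 0.31·0.13746
      = 0.0274995 + 0.196128 + 0.0426126 = 0.2662401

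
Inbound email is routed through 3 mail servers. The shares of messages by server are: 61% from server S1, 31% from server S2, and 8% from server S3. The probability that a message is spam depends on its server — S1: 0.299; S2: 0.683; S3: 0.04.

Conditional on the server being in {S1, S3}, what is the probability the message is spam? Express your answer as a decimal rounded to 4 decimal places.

Let J = {S1, S3}.
P(J) = 0.61 + 0.08 = 0.69.
P(S ∩ J) = 0.299·0.61 + 0.04·0.08 = 0.18239 + 0.0032 = 0.18559.
P(S | J) = 0.18559 / 0.69 = 0.268971…

0.2690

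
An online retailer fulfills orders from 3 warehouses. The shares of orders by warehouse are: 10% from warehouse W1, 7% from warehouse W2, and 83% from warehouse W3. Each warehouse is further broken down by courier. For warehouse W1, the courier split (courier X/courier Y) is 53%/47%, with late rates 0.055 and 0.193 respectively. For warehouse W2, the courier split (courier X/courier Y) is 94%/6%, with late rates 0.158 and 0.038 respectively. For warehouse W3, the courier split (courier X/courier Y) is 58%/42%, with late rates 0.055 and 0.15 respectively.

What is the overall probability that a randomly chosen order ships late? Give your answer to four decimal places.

P(L) ≈ 0.1013

P(L|W1) = 0.53·0.055 + 0.47·0.193 = 0.02915 + 0.09071 = 0.11986
P(L|W2) = 0.94·0.158 + 0.06·0.038 = 0.14852 + 0.00228 = 0.1508
P(L|W3) = 0.58·0.055 + 0.42·0.15 = 0.0319 + 0.063 = 0.0949
Then overall,
P(L) = 0.1·0.11986 + 0.07·0.1508 + 0.83·0.0949
      = 0.011986 + 0.010556 + 0.078767 = 0.101309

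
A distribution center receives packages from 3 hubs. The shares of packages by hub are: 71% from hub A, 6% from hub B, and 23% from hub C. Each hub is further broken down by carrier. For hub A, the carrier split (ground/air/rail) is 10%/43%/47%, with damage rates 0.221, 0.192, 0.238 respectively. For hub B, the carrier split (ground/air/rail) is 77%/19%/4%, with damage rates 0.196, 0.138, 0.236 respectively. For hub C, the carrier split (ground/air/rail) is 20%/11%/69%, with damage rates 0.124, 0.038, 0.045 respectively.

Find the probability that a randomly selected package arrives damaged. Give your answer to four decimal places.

P(D|A) = 0.1·0.221 + 0.43·0.192 + 0.47·0.238 = 0.0221 + 0.08256 + 0.11186 = 0.21652
P(D|B) = 0.77·0.196 + 0.19·0.138 + 0.04·0.236 = 0.15092 + 0.02622 + 0.00944 = 0.18658
P(D|C) = 0.2·0.124 + 0.11·0.038 + 0.69·0.045 = 0.0248 + 0.00418 + 0.03105 = 0.06003
Then overall,
P(D) = 0.71·0.21652 + 0.06·0.18658 + 0.23·0.06003
      = 0.1537292 + 0.0111948 + 0.0138069 = 0.1787309

0.1787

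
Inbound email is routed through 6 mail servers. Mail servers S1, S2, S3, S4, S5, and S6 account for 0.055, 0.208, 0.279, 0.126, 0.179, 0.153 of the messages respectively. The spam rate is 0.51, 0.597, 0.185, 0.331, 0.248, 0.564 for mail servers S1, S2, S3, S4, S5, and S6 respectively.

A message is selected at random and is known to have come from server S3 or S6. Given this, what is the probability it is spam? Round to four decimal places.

Let J = {S3, S6}.
P(J) = 0.279 + 0.153 = 0.432.
P(S ∩ J) = 0.185·0.279 + 0.564·0.153 = 0.051615 + 0.086292 = 0.137907.
P(S | J) = 0.137907 / 0.432 = 0.319229…

0.3192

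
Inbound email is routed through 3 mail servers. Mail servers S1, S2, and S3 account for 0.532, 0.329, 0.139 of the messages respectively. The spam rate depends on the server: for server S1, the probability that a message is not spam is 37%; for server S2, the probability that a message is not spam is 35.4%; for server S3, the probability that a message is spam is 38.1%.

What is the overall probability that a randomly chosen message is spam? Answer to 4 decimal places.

P(S|S1) = 1 − 0.37 = 0.63.
P(S|S2) = 1 − 0.354 = 0.646.
By the law of total probability,
P(S) = P(S|S1)·P(S1) + P(S|S2)·P(S2) + P(S|S3)·P(S3)
      = 0.63·0.532 + 0.646·0.329 + 0.381·0.139
      = 0.33516 + 0.212534 + 0.052959 = 0.600653

0.6007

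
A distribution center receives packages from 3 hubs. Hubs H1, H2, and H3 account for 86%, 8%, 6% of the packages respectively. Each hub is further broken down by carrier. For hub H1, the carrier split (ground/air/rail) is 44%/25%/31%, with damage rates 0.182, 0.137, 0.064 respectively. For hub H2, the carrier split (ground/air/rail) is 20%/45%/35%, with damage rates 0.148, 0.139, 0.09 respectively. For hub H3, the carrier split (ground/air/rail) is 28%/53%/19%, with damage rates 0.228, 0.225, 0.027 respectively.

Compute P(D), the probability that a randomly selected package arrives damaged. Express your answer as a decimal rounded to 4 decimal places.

0.1366

P(D|H1) = 0.44·0.182 + 0.25·0.137 + 0.31·0.064 = 0.08008 + 0.03425 + 0.01984 = 0.13417
P(D|H2) = 0.2·0.148 + 0.45·0.139 + 0.35·0.09 = 0.0296 + 0.06255 + 0.0315 = 0.12365
P(D|H3) = 0.28·0.228 + 0.53·0.225 + 0.19·0.027 = 0.06384 + 0.11925 + 0.00513 = 0.18822
Then overall,
P(D) = 0.86·0.13417 + 0.08·0.12365 + 0.06·0.18822
      = 0.1153862 + 0.009892 + 0.0112932 = 0.1365714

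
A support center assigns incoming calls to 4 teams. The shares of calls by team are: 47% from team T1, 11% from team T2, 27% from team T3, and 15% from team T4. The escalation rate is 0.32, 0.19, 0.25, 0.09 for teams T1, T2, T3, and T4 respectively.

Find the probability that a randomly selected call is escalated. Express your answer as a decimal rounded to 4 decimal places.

Summing over the partition,
P(E) = P(E|T1)·P(T1) + P(E|T2)·P(T2) + P(E|T3)·P(T3) + P(E|T4)·P(T4)
      = 0.32·0.47 + 0.19·0.11 + 0.25·0.27 + 0.09·0.15
      = 0.1504 + 0.0209 + 0.0675 + 0.0135 = 0.2523

0.2523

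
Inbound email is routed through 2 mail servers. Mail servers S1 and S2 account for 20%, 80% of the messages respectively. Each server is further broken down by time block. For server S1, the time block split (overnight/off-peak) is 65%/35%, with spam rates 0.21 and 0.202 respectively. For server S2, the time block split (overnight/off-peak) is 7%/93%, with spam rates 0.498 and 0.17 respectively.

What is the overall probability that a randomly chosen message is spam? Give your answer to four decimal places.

P(S|S1) = 0.65·0.21 + 0.35·0.202 = 0.1365 + 0.0707 = 0.2072
P(S|S2) = 0.07·0.498 + 0.93·0.17 = 0.03486 + 0.1581 = 0.19296
By total probability over the outer partition,
P(S) = 0.2·0.2072 + 0.8·0.19296
      = 0.04144 + 0.154368 = 0.195808

0.1958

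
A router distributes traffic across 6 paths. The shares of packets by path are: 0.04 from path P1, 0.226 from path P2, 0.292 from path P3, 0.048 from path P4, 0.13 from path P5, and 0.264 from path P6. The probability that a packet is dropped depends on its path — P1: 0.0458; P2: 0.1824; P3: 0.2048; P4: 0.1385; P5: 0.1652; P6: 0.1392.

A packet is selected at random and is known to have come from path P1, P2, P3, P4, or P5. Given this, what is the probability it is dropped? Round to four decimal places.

0.1780

Let S = {P1, P2, P3, P4, P5}.
P(S) = 0.04 + 0.226 + 0.292 + 0.048 + 0.13 = 0.736.
P(L ∩ S) = 0.0458·0.04 + 0.1824·0.226 + 0.2048·0.292 + 0.1385·0.048 + 0.1652·0.13 = 0.001832 + 0.0412224 + 0.0598016 + 0.006648 + 0.021476 = 0.13098.
P(L | S) = 0.13098 / 0.736 = 0.177962…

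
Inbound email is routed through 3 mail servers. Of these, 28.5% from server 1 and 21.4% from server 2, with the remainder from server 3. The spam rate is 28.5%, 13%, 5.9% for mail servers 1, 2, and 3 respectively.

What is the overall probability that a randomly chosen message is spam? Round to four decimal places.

P(S) ≈ 0.1386

P(3) = 1 − (0.285 + 0.214) = 0.501.
P(S) = P(S|1)·P(1) + P(S|2)·P(2) + P(S|3)·P(3)
      = 0.285·0.285 + 0.13·0.214 + 0.059·0.501
      = 0.081225 + 0.02782 + 0.029559 = 0.138604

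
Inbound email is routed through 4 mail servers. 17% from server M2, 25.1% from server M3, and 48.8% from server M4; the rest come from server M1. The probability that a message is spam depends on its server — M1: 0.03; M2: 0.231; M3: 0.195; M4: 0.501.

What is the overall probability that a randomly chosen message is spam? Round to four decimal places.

P(M1) = 1 − (0.17 + 0.251 + 0.488) = 0.091.
P(S) = P(S|M1)·P(M1) + P(S|M2)·P(M2) + P(S|M3)·P(M3) + P(S|M4)·P(M4)
      = 0.03·0.091 + 0.231·0.17 + 0.195·0.251 + 0.501·0.488
      = 0.00273 + 0.03927 + 0.048945 + 0.244488 = 0.335433

P(S) ≈ 0.3354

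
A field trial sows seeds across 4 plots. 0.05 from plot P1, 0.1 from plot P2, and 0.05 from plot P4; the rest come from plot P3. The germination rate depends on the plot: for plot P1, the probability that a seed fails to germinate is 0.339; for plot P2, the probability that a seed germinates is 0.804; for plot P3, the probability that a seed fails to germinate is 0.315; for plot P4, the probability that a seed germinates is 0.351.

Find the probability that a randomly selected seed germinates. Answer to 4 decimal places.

P(P3) = 1 − (0.05 + 0.1 + 0.05) = 0.8.
P(G|P1) = 1 − 0.339 = 0.661.
P(G|P3) = 1 − 0.315 = 0.685.
Using total probability over the partition,
P(G) = P(G|P1)·P(P1) + P(G|P2)·P(P2) + P(G|P3)·P(P3) + P(G|P4)·P(P4)
      = 0.661·0.05 + 0.804·0.1 + 0.685·0.8 + 0.351·0.05
      = 0.03305 + 0.0804 + 0.548 + 0.01755 = 0.679

P(G) ≈ 0.6790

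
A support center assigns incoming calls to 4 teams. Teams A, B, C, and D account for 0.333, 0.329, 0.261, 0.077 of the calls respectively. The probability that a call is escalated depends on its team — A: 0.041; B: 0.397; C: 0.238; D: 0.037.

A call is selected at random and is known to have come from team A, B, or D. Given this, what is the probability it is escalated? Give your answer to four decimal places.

Let S = {A, B, D}.
P(S) = 0.333 + 0.329 + 0.077 = 0.739.
P(E ∩ S) = 0.041·0.333 + 0.397·0.329 + 0.037·0.077 = 0.013653 + 0.130613 + 0.002849 = 0.147115.
P(E | S) = 0.147115 / 0.739 = 0.199073…

P(E|S) ≈ 0.1991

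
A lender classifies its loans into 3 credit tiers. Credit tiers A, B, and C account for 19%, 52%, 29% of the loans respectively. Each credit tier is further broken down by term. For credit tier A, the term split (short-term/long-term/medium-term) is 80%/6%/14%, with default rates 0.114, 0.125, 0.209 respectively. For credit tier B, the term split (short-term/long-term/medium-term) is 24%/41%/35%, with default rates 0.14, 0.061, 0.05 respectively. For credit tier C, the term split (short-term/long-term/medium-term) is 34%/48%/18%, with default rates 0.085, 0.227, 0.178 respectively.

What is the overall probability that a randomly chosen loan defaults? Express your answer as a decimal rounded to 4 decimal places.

P(D|A) = 0.8·0.114 + 0.06·0.125 + 0.14·0.209 = 0.0912 + 0.0075 + 0.02926 = 0.12796
P(D|B) = 0.24·0.14 + 0.41·0.061 + 0.35·0.05 = 0.0336 + 0.02501 + 0.0175 = 0.07611
P(D|C) = 0.34·0.085 + 0.48·0.227 + 0.18·0.178 = 0.0289 + 0.10896 + 0.03204 = 0.1699
Then overall,
P(D) = 0.19·0.12796 + 0.52·0.07611 + 0.29·0.1699
      = 0.0243124 + 0.0395772 + 0.049271 = 0.1131606

0.1132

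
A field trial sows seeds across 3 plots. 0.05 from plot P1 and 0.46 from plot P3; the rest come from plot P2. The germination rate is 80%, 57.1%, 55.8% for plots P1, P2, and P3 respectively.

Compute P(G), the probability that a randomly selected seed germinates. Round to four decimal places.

P(P2) = 1 − (0.05 + 0.46) = 0.49.
By the law of total probability,
P(G) = P(G|P1)·P(P1) + P(G|P2)·P(P2) + P(G|P3)·P(P3)
      = 0.8·0.05 + 0.571·0.49 + 0.558·0.46
      = 0.04 + 0.27979 + 0.25668 = 0.57647

P(G) ≈ 0.5765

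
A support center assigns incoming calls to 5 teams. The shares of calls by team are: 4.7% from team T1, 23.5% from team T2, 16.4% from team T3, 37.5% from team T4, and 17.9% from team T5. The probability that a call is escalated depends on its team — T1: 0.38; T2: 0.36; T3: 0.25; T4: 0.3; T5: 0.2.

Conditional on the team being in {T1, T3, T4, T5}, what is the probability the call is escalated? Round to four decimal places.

Let S = {T1, T3, T4, T5}.
P(S) = 0.047 + 0.164 + 0.375 + 0.179 = 0.765.
P(E ∩ S) = 0.38·0.047 + 0.25·0.164 + 0.3·0.375 + 0.2·0.179 = 0.01786 + 0.041 + 0.1125 + 0.0358 = 0.20716.
P(E | S) = 0.20716 / 0.765 = 0.270797…

P(E|S) ≈ 0.2708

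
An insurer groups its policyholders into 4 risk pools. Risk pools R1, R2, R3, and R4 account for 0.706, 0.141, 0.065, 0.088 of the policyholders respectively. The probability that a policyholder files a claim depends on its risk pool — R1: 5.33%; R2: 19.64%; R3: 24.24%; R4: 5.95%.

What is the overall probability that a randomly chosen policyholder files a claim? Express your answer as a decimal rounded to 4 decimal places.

P(C) = P(C|R1)·P(R1) + P(C|R2)·P(R2) + P(C|R3)·P(R3) + P(C|R4)·P(R4)
      = 0.0533·0.706 + 0.1964·0.141 + 0.2424·0.065 + 0.0595·0.088
      = 0.0376298 + 0.0276924 + 0.015756 + 0.005236 = 0.0863142

0.0863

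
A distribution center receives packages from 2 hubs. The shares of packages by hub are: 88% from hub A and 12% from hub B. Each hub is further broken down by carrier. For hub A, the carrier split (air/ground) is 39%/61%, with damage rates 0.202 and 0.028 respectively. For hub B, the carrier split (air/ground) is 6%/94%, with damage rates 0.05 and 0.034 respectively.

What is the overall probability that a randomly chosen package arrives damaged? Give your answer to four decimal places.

P(D|A) = 0.39·0.202 + 0.61·0.028 = 0.07878 + 0.01708 = 0.09586
P(D|B) = 0.06·0.05 + 0.94·0.034 = 0.003 + 0.03196 = 0.03496
Then overall,
P(D) = 0.88·0.09586 + 0.12·0.03496
      = 0.0843568 + 0.0041952 = 0.088552

0.0886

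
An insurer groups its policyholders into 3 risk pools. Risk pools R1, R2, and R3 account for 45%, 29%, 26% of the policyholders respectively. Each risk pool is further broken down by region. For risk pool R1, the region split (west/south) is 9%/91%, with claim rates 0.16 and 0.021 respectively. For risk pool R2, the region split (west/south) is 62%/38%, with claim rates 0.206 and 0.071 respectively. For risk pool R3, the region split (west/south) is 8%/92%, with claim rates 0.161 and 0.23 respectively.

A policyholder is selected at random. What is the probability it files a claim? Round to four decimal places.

P(C) ≈ 0.1183

P(C|R1) = 0.09·0.16 + 0.91·0.021 = 0.0144 + 0.01911 = 0.03351
P(C|R2) = 0.62·0.206 + 0.38·0.071 = 0.12772 + 0.02698 = 0.1547
P(C|R3) = 0.08·0.161 + 0.92·0.23 = 0.01288 + 0.2116 = 0.22448
By total probability over the outer partition,
P(C) = 0.45·0.03351 + 0.29·0.1547 + 0.26·0.22448
      = 0.0150795 + 0.044863 + 0.0583648 = 0.1183073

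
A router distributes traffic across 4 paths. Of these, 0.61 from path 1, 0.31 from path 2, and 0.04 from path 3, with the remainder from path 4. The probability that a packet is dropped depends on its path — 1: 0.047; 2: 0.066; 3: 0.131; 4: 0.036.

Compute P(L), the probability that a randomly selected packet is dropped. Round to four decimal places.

P(4) = 1 − (0.61 + 0.31 + 0.04) = 0.04.
P(L) = P(L|1)·P(1) + P(L|2)·P(2) + P(L|3)·P(3) + P(L|4)·P(4)
      = 0.047·0.61 + 0.066·0.31 + 0.131·0.04 + 0.036·0.04
      = 0.02867 + 0.02046 + 0.00524 + 0.00144 = 0.05581

0.0558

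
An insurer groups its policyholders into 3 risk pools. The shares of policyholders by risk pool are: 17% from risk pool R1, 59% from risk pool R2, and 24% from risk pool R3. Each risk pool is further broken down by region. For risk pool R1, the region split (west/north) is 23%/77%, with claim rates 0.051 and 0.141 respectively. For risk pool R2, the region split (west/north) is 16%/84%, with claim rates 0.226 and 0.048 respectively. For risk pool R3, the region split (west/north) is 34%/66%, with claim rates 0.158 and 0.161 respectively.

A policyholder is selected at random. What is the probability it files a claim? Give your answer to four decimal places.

0.1040

P(C|R1) = 0.23·0.051 + 0.77·0.141 = 0.01173 + 0.10857 = 0.1203
P(C|R2) = 0.16·0.226 + 0.84·0.048 = 0.03616 + 0.04032 = 0.07648
P(C|R3) = 0.34·0.158 + 0.66·0.161 = 0.05372 + 0.10626 = 0.15998
By total probability over the outer partition,
P(C) = 0.17·0.1203 + 0.59·0.07648 + 0.24·0.15998
      = 0.020451 + 0.0451232 + 0.0383952 = 0.1039694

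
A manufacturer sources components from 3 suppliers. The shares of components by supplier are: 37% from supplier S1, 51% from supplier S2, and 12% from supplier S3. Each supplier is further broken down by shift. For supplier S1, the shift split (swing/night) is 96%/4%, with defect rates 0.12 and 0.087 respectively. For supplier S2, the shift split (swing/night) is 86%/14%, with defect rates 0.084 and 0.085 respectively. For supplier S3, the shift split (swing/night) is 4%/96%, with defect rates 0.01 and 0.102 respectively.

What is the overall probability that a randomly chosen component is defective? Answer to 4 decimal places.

P(D|S1) = 0.96·0.12 + 0.04·0.087 = 0.1152 + 0.00348 = 0.11868
P(D|S2) = 0.86·0.084 + 0.14·0.085 = 0.07224 + 0.0119 = 0.08414
P(D|S3) = 0.04·0.01 + 0.96·0.102 = 0.0004 + 0.09792 = 0.09832
Then overall,
P(D) = 0.37·0.11868 + 0.51·0.08414 + 0.12·0.09832
      = 0.0439116 + 0.0429114 + 0.0117984 = 0.0986214

P(D) ≈ 0.0986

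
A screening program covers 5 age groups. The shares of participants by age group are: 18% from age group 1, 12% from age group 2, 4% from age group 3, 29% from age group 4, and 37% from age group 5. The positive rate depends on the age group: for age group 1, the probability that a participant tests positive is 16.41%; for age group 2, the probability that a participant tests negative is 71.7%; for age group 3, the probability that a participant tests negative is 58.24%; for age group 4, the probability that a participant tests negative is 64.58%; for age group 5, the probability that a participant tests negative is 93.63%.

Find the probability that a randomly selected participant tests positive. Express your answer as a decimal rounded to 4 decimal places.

P(T|2) = 1 − 0.717 = 0.283.
P(T|3) = 1 − 0.5824 = 0.4176.
P(T|4) = 1 − 0.6458 = 0.3542.
P(T|5) = 1 − 0.9363 = 0.0637.
Summing over the partition,
P(T) = P(T|1)·P(1) + P(T|2)·P(2) + P(T|3)·P(3) + P(T|4)·P(4) + P(T|5)·P(5)
      = 0.1641·0.18 + 0.283·0.12 + 0.4176·0.04 + 0.3542·0.29 + 0.0637·0.37
      = 0.029538 + 0.03396 + 0.016704 + 0.102718 + 0.023569 = 0.206489

0.2065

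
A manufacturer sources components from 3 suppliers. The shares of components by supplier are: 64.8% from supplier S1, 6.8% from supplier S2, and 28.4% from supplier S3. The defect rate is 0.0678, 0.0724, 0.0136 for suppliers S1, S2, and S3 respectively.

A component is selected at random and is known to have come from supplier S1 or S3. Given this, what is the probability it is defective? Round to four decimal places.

P(D|S) ≈ 0.0513

Let S = {S1, S3}.
P(S) = 0.648 + 0.284 = 0.932.
P(D ∩ S) = 0.0678·0.648 + 0.0136·0.284 = 0.0439344 + 0.0038624 = 0.0477968.
P(D | S) = 0.0477968 / 0.932 = 0.051284…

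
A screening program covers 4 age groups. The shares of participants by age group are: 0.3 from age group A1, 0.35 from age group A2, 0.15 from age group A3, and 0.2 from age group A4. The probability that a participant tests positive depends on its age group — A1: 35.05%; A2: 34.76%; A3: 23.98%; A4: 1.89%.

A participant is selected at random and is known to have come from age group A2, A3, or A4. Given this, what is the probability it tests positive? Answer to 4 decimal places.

Let S = {A2, A3, A4}.
P(S) = 0.35 + 0.15 + 0.2 = 0.7.
P(T ∩ S) = 0.3476·0.35 + 0.2398·0.15 + 0.0189·0.2 = 0.12166 + 0.03597 + 0.00378 = 0.16141.
P(T | S) = 0.16141 / 0.7 = 0.230586…

0.2306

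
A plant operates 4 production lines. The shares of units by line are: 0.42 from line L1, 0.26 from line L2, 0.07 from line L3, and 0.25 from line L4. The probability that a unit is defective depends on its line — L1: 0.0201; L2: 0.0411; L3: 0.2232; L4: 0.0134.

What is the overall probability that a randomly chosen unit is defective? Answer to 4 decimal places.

P(D) = P(D|L1)·P(L1) + P(D|L2)·P(L2) + P(D|L3)·P(L3) + P(D|L4)·P(L4)
      = 0.0201·0.42 + 0.0411·0.26 + 0.2232·0.07 + 0.0134·0.25
      = 0.008442 + 0.010686 + 0.015624 + 0.00335 = 0.038102

P(D) ≈ 0.0381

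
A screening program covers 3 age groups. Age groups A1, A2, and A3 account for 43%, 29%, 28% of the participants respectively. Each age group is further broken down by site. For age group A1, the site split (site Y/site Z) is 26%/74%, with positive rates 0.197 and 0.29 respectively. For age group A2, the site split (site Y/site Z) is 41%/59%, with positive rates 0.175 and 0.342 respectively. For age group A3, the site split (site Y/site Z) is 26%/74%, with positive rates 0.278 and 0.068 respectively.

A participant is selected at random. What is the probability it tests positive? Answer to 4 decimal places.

P(T|A1) = 0.26·0.197 + 0.74·0.29 = 0.05122 + 0.2146 = 0.26582
P(T|A2) = 0.41·0.175 + 0.59·0.342 = 0.07175 + 0.20178 = 0.27353
P(T|A3) = 0.26·0.278 + 0.74·0.068 = 0.07228 + 0.05032 = 0.1226
Then overall,
P(T) = 0.43·0.26582 + 0.29·0.27353 + 0.28·0.1226
      = 0.1143026 + 0.0793237 + 0.034328 = 0.2279543

0.2280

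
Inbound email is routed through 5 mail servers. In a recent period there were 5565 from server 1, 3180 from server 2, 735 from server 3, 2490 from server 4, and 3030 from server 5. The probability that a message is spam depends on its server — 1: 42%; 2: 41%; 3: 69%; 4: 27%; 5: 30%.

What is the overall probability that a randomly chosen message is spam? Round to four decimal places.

P(S) ≈ 0.3820

Total: 5565 + 3180 + 735 + 2490 + 3030 = 15000.
P(1) = 5565/15000 = 0.371. P(2) = 3180/15000 = 0.212. P(3) = 735/15000 = 0.049. P(4) = 2490/15000 = 0.166. P(5) = 3030/15000 = 0.202.
Using total probability over the partition,
P(S) = P(S|1)·P(1) + P(S|2)·P(2) + P(S|3)·P(3) + P(S|4)·P(4) + P(S|5)·P(5)
      = 0.42·0.371 + 0.41·0.212 + 0.69·0.049 + 0.27·0.166 + 0.3·0.202
      = 0.15582 + 0.08692 + 0.03381 + 0.04482 + 0.0606 = 0.38197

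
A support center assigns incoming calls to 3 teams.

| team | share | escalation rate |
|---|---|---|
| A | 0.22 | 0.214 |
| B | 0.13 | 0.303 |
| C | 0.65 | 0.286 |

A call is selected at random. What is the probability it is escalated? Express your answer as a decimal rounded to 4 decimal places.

P(E) = P(E|A)·P(A) + P(E|B)·P(B) + P(E|C)·P(C)
      = 0.214·0.22 + 0.303·0.13 + 0.286·0.65
      = 0.04708 + 0.03939 + 0.1859 = 0.27237

0.2724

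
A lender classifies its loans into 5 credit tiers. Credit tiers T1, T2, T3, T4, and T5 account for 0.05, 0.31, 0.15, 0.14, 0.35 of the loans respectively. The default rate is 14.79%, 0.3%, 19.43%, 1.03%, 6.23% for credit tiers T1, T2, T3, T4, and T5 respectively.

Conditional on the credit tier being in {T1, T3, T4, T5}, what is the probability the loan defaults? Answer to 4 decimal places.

0.0866

Let S = {T1, T3, T4, T5}.
P(S) = 0.05 + 0.15 + 0.14 + 0.35 = 0.69.
P(D ∩ S) = 0.1479·0.05 + 0.1943·0.15 + 0.0103·0.14 + 0.0623·0.35 = 0.007395 + 0.029145 + 0.001442 + 0.021805 = 0.059787.
P(D | S) = 0.059787 / 0.69 = 0.086648…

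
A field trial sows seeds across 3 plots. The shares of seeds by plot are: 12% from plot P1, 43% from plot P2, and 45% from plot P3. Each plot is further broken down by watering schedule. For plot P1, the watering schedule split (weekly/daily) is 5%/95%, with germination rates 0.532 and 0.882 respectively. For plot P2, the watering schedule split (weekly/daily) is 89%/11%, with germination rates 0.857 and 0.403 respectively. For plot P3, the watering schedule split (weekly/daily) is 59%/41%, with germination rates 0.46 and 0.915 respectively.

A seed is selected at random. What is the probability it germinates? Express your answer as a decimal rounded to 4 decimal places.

0.7417

P(G|P1) = 0.05·0.532 + 0.95·0.882 = 0.0266 + 0.8379 = 0.8645
P(G|P2) = 0.89·0.857 + 0.11·0.403 = 0.76273 + 0.04433 = 0.80706
P(G|P3) = 0.59·0.46 + 0.41·0.915 = 0.2714 + 0.37515 = 0.64655
By total probability over the outer partition,
P(G) = 0.12·0.8645 + 0.43·0.80706 + 0.45·0.64655
      = 0.10374 + 0.3470358 + 0.2909475 = 0.7417233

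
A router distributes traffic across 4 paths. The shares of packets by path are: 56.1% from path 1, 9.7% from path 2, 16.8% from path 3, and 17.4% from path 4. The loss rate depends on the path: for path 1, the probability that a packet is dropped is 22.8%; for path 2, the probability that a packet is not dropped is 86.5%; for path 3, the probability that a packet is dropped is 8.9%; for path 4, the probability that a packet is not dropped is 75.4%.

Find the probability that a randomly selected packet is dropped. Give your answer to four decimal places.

0.1988

P(L|2) = 1 − 0.865 = 0.135.
P(L|4) = 1 − 0.754 = 0.246.
By the law of total probability,
P(L) = P(L|1)·P(1) + P(L|2)·P(2) + P(L|3)·P(3) + P(L|4)·P(4)
      = 0.228·0.561 + 0.135·0.097 + 0.089·0.168 + 0.246·0.174
      = 0.127908 + 0.013095 + 0.014952 + 0.042804 = 0.198759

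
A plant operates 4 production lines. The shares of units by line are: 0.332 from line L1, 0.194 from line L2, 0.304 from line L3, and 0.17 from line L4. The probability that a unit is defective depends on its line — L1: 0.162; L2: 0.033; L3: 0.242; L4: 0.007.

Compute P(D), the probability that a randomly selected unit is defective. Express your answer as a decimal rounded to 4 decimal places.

P(D) = P(D|L1)·P(L1) + P(D|L2)·P(L2) + P(D|L3)·P(L3) + P(D|L4)·P(L4)
      = 0.162·0.332 + 0.033·0.194 + 0.242·0.304 + 0.007·0.17
      = 0.053784 + 0.006402 + 0.073568 + 0.00119 = 0.134944

0.1349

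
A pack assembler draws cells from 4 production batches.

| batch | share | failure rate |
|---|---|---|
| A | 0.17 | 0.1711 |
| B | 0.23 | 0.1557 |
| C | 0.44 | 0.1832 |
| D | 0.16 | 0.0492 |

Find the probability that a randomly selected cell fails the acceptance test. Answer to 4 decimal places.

P(F) ≈ 0.1534

Summing over the partition,
P(F) = P(F|A)·P(A) + P(F|B)·P(B) + P(F|C)·P(C) + P(F|D)·P(D)
      = 0.1711·0.17 + 0.1557·0.23 + 0.1832·0.44 + 0.0492·0.16
      = 0.029087 + 0.035811 + 0.080608 + 0.007872 = 0.153378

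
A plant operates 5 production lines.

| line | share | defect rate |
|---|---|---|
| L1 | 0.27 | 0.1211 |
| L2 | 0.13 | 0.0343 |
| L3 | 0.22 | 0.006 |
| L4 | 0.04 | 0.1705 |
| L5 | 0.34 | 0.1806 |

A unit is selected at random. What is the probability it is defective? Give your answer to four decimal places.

0.1067

P(D) = P(D|L1)·P(L1) + P(D|L2)·P(L2) + P(D|L3)·P(L3) + P(D|L4)·P(L4) + P(D|L5)·P(L5)
      = 0.1211·0.27 + 0.0343·0.13 + 0.006·0.22 + 0.1705·0.04 + 0.1806·0.34
      = 0.032697 + 0.004459 + 0.00132 + 0.00682 + 0.061404 = 0.1067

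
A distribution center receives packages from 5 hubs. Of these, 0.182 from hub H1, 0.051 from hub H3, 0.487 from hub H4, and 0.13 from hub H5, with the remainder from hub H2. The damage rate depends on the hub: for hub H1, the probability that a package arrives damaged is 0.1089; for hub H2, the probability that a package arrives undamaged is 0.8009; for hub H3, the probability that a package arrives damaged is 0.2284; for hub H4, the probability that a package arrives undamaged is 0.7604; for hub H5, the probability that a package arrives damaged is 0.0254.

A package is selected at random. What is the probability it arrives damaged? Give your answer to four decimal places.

0.1813

P(H2) = 1 − (0.182 + 0.051 + 0.487 + 0.13) = 0.15.
P(D|H2) = 1 − 0.8009 = 0.1991.
P(D|H4) = 1 − 0.7604 = 0.2396.
By the law of total probability,
P(D) = P(D|H1)·P(H1) + P(D|H2)·P(H2) + P(D|H3)·P(H3) + P(D|H4)·P(H4) + P(D|H5)·P(H5)
      = 0.1089·0.182 + 0.1991·0.15 + 0.2284·0.051 + 0.2396·0.487 + 0.0254·0.13
      = 0.0198198 + 0.029865 + 0.0116484 + 0.1166852 + 0.003302 = 0.1813204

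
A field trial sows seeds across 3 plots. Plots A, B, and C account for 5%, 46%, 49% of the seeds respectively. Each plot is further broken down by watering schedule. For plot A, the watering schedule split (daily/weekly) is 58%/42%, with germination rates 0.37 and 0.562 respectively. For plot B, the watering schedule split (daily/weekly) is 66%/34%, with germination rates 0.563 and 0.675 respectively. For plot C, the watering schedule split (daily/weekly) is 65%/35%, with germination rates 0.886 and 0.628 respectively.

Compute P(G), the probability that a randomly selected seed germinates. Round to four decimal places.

P(G|A) = 0.58·0.37 + 0.42·0.562 = 0.2146 + 0.23604 = 0.45064
P(G|B) = 0.66·0.563 + 0.34·0.675 = 0.37158 + 0.2295 = 0.60108
P(G|C) = 0.65·0.886 + 0.35·0.628 = 0.5759 + 0.2198 = 0.7957
By total probability over the outer partition,
P(G) = 0.05·0.45064 + 0.46·0.60108 + 0.49·0.7957
      = 0.022532 + 0.2764968 + 0.389893 = 0.6889218

0.6889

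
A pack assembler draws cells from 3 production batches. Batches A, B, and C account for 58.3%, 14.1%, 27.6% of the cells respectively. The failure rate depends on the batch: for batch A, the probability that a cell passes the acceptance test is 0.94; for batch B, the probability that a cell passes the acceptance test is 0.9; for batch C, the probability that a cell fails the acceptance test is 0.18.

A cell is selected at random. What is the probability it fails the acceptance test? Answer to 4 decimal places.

P(F) ≈ 0.0988

P(F|A) = 1 − 0.94 = 0.06.
P(F|B) = 1 − 0.9 = 0.1.
Summing over the partition,
P(F) = P(F|A)·P(A) + P(F|B)·P(B) + P(F|C)·P(C)
      = 0.06·0.583 + 0.1·0.141 + 0.18·0.276
      = 0.03498 + 0.0141 + 0.04968 = 0.09876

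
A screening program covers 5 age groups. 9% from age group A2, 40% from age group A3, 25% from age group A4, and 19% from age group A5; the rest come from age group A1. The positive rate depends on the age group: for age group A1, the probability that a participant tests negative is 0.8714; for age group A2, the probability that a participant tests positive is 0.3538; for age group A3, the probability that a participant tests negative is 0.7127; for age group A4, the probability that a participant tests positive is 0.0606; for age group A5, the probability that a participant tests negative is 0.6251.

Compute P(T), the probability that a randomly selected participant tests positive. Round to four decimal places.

P(A1) = 1 − (0.09 + 0.4 + 0.25 + 0.19) = 0.07.
P(T|A1) = 1 − 0.8714 = 0.1286.
P(T|A3) = 1 − 0.7127 = 0.2873.
P(T|A5) = 1 − 0.6251 = 0.3749.
By the law of total probability,
P(T) = P(T|A1)·P(A1) + P(T|A2)·P(A2) + P(T|A3)·P(A3) + P(T|A4)·P(A4) + P(T|A5)·P(A5)
      = 0.1286·0.07 + 0.3538·0.09 + 0.2873·0.4 + 0.0606·0.25 + 0.3749·0.19
      = 0.009002 + 0.031842 + 0.11492 + 0.01515 + 0.071231 = 0.242145

P(T) ≈ 0.2421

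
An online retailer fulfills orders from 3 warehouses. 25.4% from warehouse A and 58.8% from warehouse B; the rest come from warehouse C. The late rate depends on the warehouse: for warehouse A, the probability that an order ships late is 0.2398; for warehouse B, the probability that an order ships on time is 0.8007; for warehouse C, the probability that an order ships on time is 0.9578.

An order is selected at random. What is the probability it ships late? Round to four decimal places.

0.1848

P(C) = 1 − (0.254 + 0.588) = 0.158.
P(L|B) = 1 − 0.8007 = 0.1993.
P(L|C) = 1 − 0.9578 = 0.0422.
By the law of total probability,
P(L) = P(L|A)·P(A) + P(L|B)·P(B) + P(L|C)·P(C)
      = 0.2398·0.254 + 0.1993·0.588 + 0.0422·0.158
      = 0.0609092 + 0.1171884 + 0.0066676 = 0.1847652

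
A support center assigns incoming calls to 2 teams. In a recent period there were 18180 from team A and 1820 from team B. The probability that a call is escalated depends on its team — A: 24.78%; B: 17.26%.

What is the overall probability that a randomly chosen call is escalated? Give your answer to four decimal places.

Total: 18180 + 1820 = 20000.
P(A) = 18180/20000 = 0.909. P(B) = 1820/20000 = 0.091.
Summing over the partition,
P(E) = P(E|A)·P(A) + P(E|B)·P(B)
      = 0.2478·0.909 + 0.1726·0.091
      = 0.2252502 + 0.0157066 = 0.2409568

0.2410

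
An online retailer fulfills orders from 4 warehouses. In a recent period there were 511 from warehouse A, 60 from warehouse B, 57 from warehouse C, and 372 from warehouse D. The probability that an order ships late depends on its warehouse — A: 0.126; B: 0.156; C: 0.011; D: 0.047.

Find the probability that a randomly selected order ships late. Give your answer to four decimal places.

0.0919

Total: 511 + 60 + 57 + 372 = 1000.
P(A) = 511/1000 = 0.511. P(B) = 60/1000 = 0.06. P(C) = 57/1000 = 0.057. P(D) = 372/1000 = 0.372.
P(L) = P(L|A)·P(A) + P(L|B)·P(B) + P(L|C)·P(C) + P(L|D)·P(D)
      = 0.126·0.511 + 0.156·0.06 + 0.011·0.057 + 0.047·0.372
      = 0.064386 + 0.00936 + 0.000627 + 0.017484 = 0.091857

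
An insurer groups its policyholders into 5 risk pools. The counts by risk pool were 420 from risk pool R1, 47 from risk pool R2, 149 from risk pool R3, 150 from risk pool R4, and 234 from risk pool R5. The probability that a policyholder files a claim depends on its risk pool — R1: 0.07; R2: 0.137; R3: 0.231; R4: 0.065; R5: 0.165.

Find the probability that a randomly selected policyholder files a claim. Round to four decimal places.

Total: 420 + 47 + 149 + 150 + 234 = 1000.
P(R1) = 420/1000 = 0.42. P(R2) = 47/1000 = 0.047. P(R3) = 149/1000 = 0.149. P(R4) = 150/1000 = 0.15. P(R5) = 234/1000 = 0.234.
Summing over the partition,
P(C) = P(C|R1)·P(R1) + P(C|R2)·P(R2) + P(C|R3)·P(R3) + P(C|R4)·P(R4) + P(C|R5)·P(R5)
      = 0.07·0.42 + 0.137·0.047 + 0.231·0.149 + 0.065·0.15 + 0.165·0.234
      = 0.0294 + 0.006439 + 0.034419 + 0.00975 + 0.03861 = 0.118618

0.1186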